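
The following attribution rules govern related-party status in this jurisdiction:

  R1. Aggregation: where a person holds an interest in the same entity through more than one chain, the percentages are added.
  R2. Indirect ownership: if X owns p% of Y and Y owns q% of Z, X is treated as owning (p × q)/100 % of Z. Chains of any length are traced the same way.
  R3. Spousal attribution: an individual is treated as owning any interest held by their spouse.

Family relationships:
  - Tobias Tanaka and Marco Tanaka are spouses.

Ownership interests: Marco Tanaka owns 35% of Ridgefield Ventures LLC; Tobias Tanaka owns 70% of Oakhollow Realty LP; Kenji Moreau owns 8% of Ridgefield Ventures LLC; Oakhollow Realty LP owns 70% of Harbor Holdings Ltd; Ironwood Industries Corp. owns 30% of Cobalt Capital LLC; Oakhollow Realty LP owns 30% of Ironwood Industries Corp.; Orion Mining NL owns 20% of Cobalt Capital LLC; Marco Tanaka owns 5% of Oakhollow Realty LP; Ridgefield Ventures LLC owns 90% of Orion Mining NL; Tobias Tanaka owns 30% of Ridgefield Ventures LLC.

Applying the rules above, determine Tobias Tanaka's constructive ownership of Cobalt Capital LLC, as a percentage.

By spousal attribution (R3), Tobias Tanaka is treated as also owning Marco Tanaka's interest in Oakhollow Realty LP, giving 70% + 5% = 75%.
By spousal attribution (R3), Tobias Tanaka is treated as also owning Marco Tanaka's interest in Ridgefield Ventures LLC, giving 30% + 35% = 65%.
Chain via Oakhollow Realty LP → Ironwood Industries Corp. (R2): 75% × 30% × 30% = 6.75% of Cobalt Capital LLC.
Chain via Ridgefield Ventures LLC → Orion Mining NL (R2): 65% × 90% × 20% = 11.7% of Cobalt Capital LLC.
Aggregating (R1): 6.75% + 11.7% = 18.45%.

18.45%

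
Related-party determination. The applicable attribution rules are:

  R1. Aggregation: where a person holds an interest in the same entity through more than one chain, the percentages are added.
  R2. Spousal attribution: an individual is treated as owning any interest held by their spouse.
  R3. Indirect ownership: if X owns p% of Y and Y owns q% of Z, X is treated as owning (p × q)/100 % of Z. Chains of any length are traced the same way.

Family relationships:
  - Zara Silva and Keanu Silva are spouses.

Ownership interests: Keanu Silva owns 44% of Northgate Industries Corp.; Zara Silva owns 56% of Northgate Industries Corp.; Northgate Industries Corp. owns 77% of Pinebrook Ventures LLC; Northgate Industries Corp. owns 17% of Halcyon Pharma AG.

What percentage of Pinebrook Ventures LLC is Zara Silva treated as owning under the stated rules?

77%

By spousal attribution (R2), Zara Silva is treated as also owning Keanu Silva's interest in Northgate Industries Corp, giving 56% + 44% = 100%.
Chain via Northgate Industries Corp. (R3): 100% × 77% = 77% of Pinebrook Ventures LLC.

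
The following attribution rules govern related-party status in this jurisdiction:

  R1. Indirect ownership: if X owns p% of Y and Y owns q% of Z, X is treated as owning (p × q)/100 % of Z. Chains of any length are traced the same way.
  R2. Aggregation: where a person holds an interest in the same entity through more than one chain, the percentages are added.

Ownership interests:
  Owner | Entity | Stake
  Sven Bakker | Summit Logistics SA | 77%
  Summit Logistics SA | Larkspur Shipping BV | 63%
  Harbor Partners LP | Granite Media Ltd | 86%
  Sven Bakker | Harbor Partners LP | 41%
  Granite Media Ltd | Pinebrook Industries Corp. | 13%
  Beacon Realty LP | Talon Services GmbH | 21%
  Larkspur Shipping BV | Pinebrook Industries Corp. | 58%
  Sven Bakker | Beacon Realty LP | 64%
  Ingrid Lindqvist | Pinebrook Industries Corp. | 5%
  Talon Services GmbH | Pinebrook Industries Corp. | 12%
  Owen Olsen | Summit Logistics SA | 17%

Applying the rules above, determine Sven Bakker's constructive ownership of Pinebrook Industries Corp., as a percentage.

Chain via Beacon Realty LP → Talon Services GmbH (R1): 64% × 21% × 12% = 1.6128% of Pinebrook Industries Corp.
Chain via Summit Logistics SA → Larkspur Shipping BV (R1): 77% × 63% × 58% = 28.1358% of Pinebrook Industries Corp.
Chain via Harbor Partners LP → Granite Media Ltd (R1): 41% × 86% × 13% = 4.5838% of Pinebrook Industries Corp.
Aggregating (R2): 1.6128% + 28.1358% + 4.5838% = 34.3324%.

34.3324%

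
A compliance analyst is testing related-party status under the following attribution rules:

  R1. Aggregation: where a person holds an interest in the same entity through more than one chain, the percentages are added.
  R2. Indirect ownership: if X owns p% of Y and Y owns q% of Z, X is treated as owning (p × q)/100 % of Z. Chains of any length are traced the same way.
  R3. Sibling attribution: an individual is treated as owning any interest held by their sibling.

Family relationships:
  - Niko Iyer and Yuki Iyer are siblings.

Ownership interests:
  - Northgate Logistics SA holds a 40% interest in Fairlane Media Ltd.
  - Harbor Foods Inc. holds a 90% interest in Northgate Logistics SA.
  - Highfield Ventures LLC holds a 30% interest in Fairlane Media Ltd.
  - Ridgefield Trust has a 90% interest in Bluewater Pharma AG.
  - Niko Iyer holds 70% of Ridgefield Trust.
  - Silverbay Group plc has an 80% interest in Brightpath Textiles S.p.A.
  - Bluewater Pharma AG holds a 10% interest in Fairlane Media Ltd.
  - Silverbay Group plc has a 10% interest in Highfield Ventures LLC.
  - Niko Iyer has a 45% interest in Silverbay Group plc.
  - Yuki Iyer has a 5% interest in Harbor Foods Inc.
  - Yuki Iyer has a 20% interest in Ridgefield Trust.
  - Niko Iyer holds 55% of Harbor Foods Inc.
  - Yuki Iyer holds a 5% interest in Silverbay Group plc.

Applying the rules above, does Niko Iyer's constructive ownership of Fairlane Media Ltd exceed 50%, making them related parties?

No

By sibling attribution (R3), Niko Iyer is treated as also owning Yuki Iyer's interest in Ridgefield Trust, giving 70% + 20% = 90%.
By sibling attribution (R3), Niko Iyer is treated as also owning Yuki Iyer's interest in Silverbay Group plc, giving 45% + 5% = 50%.
By sibling attribution (R3), Niko Iyer is treated as also owning Yuki Iyer's interest in Harbor Foods Inc, giving 55% + 5% = 60%.
Chain via Ridgefield Trust → Bluewater Pharma AG (R2): 90% × 90% × 10% = 8.1% of Fairlane Media Ltd.
Chain via Silverbay Group plc → Highfield Ventures LLC (R2): 50% × 10% × 30% = 1.5% of Fairlane Media Ltd.
Chain via Harbor Foods Inc. → Northgate Logistics SA (R2): 60% × 90% × 40% = 21.6% of Fairlane Media Ltd.
Aggregating (R1): 8.1% + 1.5% + 21.6% = 31.2%.
31.2% does not exceed the 50% threshold, so Niko is not a related party to Fairlane Media Ltd.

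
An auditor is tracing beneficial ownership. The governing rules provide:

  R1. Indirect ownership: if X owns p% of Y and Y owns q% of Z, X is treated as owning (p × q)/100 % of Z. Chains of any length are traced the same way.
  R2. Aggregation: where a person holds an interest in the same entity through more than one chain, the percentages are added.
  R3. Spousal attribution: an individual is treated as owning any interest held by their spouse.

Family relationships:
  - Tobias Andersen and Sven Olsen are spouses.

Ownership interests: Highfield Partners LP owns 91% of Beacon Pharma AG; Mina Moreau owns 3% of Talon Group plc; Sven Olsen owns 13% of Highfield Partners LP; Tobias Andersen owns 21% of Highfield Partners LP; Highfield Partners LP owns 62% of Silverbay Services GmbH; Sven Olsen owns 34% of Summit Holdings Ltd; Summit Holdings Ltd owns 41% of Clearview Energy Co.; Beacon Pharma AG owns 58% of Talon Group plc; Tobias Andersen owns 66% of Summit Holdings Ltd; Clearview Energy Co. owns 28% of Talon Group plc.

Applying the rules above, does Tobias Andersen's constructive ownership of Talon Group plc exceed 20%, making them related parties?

Yes

By spousal attribution (R3), Tobias Andersen is treated as also owning Sven Olsen's interest in Summit Holdings Ltd, giving 66% + 34% = 100%.
By spousal attribution (R3), Tobias Andersen is treated as also owning Sven Olsen's interest in Highfield Partners LP, giving 21% + 13% = 34%.
Chain via Summit Holdings Ltd → Clearview Energy Co. (R1): 100% × 41% × 28% = 11.48% of Talon Group plc.
Chain via Highfield Partners LP → Beacon Pharma AG (R1): 34% × 91% × 58% = 17.9452% of Talon Group plc.
Aggregating (R2): 11.48% + 17.9452% = 29.4252%.
29.4252% exceeds the 20% threshold, so Tobias is a related party to Talon Group plc.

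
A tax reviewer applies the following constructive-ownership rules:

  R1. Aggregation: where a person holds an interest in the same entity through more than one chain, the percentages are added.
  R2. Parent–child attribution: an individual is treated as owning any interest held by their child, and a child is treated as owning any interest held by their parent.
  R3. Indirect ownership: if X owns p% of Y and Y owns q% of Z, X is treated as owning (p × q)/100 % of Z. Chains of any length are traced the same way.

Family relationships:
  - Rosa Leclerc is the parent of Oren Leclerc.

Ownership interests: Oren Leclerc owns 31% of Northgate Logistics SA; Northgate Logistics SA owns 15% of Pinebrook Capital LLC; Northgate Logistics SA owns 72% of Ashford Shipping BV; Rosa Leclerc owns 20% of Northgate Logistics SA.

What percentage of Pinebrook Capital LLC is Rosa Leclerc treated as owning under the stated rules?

7.65%

By parent–child attribution (R2), Rosa Leclerc is treated as also owning Oren Leclerc's interest in Northgate Logistics SA, giving 20% + 31% = 51%.
Chain via Northgate Logistics SA (R3): 51% × 15% = 7.65% of Pinebrook Capital LLC.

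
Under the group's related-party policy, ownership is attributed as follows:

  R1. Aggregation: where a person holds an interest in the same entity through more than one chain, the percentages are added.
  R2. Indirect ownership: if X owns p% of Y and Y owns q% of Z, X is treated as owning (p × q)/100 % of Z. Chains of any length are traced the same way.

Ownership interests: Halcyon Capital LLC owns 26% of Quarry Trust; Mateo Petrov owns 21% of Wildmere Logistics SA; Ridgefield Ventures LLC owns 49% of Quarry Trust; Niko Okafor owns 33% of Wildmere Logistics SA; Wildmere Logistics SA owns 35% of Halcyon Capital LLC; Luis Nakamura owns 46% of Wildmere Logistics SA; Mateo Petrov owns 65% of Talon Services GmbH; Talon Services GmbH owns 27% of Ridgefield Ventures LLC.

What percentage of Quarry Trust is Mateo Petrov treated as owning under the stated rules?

10.5105%

Chain via Talon Services GmbH → Ridgefield Ventures LLC (R2): 65% × 27% × 49% = 8.5995% of Quarry Trust.
Chain via Wildmere Logistics SA → Halcyon Capital LLC (R2): 21% × 35% × 26% = 1.911% of Quarry Trust.
Aggregating (R1): 8.5995% + 1.911% = 10.5105%.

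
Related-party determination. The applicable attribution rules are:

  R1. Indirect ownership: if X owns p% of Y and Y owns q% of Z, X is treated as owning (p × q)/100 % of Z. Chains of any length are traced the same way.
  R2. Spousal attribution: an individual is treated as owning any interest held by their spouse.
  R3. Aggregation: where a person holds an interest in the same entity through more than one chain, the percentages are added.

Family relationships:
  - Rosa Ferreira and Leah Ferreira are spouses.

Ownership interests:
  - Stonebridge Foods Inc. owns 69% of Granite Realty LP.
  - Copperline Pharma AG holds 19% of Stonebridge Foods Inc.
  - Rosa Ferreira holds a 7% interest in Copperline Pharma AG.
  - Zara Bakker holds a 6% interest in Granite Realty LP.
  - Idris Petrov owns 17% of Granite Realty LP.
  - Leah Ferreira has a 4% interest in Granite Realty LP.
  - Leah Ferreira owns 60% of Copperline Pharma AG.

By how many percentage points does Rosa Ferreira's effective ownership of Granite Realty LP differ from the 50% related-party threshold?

37.2163

By spousal attribution (R2), Rosa Ferreira is treated as also owning Leah Ferreira's interest in Copperline Pharma AG, giving 7% + 60% = 67%.
By spousal attribution (R2), Rosa Ferreira is treated as owning Leah Ferreira's 4% interest in Granite Realty LP.
Chain via Copperline Pharma AG → Stonebridge Foods Inc. (R1): 67% × 19% × 69% = 8.7837% of Granite Realty LP.
Direct interest in Granite Realty LP: 4%.
Aggregating (R3): 8.7837% + 4% = 12.7837%.
12.7837% falls short of the 50% threshold by 37.2163 percentage points.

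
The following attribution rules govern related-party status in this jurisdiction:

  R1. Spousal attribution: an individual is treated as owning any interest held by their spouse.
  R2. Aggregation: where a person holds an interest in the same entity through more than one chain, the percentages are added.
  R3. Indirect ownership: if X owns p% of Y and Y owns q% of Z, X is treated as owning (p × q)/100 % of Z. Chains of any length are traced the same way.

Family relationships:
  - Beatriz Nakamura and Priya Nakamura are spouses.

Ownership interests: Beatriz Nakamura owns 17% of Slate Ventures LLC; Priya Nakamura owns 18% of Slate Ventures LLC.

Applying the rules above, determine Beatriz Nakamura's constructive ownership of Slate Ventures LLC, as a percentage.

By spousal attribution (R1), Beatriz Nakamura is treated as also owning Priya Nakamura's interest in Slate Ventures LLC, giving 17% + 18% = 35%.
Direct interest in Slate Ventures LLC: 35%.

35%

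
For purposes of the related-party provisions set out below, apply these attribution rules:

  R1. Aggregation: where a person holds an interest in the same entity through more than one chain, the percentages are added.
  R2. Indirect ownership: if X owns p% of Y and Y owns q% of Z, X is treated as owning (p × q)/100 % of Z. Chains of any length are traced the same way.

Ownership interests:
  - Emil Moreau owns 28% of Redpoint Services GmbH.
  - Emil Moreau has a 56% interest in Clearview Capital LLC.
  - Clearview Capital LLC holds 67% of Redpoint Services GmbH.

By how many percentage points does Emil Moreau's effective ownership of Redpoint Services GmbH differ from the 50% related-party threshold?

15.52

Chain via Clearview Capital LLC (R2): 56% × 67% = 37.52% of Redpoint Services GmbH.
Direct interest in Redpoint Services GmbH: 28%.
Aggregating (R1): 37.52% + 28% = 65.52%.
65.52% exceeds the 50% threshold by 15.52 percentage points.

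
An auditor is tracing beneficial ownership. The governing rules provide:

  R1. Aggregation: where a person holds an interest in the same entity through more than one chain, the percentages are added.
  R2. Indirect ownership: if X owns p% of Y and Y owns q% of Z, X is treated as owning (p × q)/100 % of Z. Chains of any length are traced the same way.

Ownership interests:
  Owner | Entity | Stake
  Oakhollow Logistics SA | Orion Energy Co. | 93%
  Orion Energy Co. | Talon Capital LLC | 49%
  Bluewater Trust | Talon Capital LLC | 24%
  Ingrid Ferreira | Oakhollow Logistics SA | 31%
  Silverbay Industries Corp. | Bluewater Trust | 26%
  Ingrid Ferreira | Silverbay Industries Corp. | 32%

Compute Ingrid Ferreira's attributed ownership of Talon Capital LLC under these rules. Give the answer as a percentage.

Chain via Silverbay Industries Corp. → Bluewater Trust (R2): 32% × 26% × 24% = 1.9968% of Talon Capital LLC.
Chain via Oakhollow Logistics SA → Orion Energy Co. (R2): 31% × 93% × 49% = 14.1267% of Talon Capital LLC.
Aggregating (R1): 1.9968% + 14.1267% = 16.1235%.

16.1235%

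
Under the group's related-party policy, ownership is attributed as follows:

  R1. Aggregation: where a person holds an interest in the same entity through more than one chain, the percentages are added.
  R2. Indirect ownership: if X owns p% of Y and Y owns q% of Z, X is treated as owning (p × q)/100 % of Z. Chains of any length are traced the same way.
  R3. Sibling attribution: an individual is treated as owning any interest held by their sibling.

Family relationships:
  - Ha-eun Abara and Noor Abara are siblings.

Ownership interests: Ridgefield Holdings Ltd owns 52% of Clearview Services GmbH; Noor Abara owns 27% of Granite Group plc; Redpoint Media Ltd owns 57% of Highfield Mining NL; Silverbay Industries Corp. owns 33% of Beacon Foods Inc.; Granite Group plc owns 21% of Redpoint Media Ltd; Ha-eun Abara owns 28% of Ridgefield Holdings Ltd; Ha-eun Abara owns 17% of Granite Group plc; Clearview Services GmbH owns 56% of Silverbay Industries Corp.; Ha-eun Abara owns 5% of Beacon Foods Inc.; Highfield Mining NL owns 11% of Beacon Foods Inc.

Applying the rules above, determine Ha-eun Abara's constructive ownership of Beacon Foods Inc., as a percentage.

8.270036%

By sibling attribution (R3), Ha-eun Abara is treated as also owning Noor Abara's interest in Granite Group plc, giving 17% + 27% = 44%.
Chain via Ridgefield Holdings Ltd → Clearview Services GmbH → Silverbay Industries Corp. (R2): 28% × 52% × 56% × 33% = 2.690688% of Beacon Foods Inc.
Chain via Granite Group plc → Redpoint Media Ltd → Highfield Mining NL (R2): 44% × 21% × 57% × 11% = 0.579348% of Beacon Foods Inc.
Direct interest in Beacon Foods Inc: 5%.
Aggregating (R1): 2.690688% + 0.579348% + 5% = 8.270036%.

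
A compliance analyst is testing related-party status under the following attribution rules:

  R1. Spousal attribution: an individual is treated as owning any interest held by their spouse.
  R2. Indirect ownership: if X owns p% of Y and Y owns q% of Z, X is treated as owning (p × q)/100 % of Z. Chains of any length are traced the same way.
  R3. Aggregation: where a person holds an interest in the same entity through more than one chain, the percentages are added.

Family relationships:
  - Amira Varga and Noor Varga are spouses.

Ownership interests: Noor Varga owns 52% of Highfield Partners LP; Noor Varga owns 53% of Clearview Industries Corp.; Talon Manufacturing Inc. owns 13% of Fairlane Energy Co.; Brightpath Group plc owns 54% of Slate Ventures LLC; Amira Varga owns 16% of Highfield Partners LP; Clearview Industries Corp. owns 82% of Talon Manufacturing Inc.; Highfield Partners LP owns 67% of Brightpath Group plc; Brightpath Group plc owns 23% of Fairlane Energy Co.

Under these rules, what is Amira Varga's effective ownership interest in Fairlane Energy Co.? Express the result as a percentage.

By spousal attribution (R1), Amira Varga is treated as also owning Noor Varga's interest in Highfield Partners LP, giving 16% + 52% = 68%.
By spousal attribution (R1), Amira Varga is treated as owning Noor Varga's 53% interest in Clearview Industries Corp.
Chain via Highfield Partners LP → Brightpath Group plc (R2): 68% × 67% × 23% = 10.4788% of Fairlane Energy Co.
Chain via Clearview Industries Corp. → Talon Manufacturing Inc. (R2): 53% × 82% × 13% = 5.6498% of Fairlane Energy Co.
Aggregating (R3): 10.4788% + 5.6498% = 16.1286%.

16.1286%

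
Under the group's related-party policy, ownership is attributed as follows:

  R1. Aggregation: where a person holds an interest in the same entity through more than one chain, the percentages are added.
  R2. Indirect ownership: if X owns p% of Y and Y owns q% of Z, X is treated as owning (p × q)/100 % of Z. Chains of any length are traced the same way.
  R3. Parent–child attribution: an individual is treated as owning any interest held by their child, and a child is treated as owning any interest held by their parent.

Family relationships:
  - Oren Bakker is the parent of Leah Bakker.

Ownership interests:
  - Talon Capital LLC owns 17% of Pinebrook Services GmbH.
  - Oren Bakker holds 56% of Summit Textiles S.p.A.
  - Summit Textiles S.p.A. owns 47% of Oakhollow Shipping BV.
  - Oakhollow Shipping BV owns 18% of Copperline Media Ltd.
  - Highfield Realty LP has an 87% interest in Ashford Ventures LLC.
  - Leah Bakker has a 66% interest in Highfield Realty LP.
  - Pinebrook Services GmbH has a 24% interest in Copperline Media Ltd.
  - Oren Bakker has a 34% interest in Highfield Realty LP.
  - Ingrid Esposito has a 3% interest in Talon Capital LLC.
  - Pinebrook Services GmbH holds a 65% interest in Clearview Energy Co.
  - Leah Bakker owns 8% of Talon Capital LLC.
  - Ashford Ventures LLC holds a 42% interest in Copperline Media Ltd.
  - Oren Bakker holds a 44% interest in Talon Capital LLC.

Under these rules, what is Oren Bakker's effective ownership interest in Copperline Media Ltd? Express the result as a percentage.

By parent–child attribution (R3), Oren Bakker is treated as also owning Leah Bakker's interest in Talon Capital LLC, giving 44% + 8% = 52%.
By parent–child attribution (R3), Oren Bakker is treated as also owning Leah Bakker's interest in Highfield Realty LP, giving 34% + 66% = 100%.
Chain via Talon Capital LLC → Pinebrook Services GmbH (R2): 52% × 17% × 24% = 2.1216% of Copperline Media Ltd.
Chain via Summit Textiles S.p.A. → Oakhollow Shipping BV (R2): 56% × 47% × 18% = 4.7376% of Copperline Media Ltd.
Chain via Highfield Realty LP → Ashford Ventures LLC (R2): 100% × 87% × 42% = 36.54% of Copperline Media Ltd.
Aggregating (R1): 2.1216% + 4.7376% + 36.54% = 43.3992%.

43.3992%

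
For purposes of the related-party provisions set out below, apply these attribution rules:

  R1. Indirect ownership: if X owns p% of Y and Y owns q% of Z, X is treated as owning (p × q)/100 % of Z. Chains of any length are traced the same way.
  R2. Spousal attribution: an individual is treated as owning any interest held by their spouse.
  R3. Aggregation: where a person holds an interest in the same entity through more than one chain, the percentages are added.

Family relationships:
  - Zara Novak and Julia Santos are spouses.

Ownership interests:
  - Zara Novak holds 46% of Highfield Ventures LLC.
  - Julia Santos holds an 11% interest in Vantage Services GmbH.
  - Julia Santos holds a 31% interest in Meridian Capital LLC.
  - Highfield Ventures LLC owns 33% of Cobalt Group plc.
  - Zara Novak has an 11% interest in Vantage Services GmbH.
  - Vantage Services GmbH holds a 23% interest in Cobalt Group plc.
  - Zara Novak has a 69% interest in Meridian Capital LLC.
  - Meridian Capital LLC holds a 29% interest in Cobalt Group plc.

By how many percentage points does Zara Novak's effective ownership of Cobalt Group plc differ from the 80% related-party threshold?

By spousal attribution (R2), Zara Novak is treated as also owning Julia Santos's interest in Meridian Capital LLC, giving 69% + 31% = 100%.
By spousal attribution (R2), Zara Novak is treated as also owning Julia Santos's interest in Vantage Services GmbH, giving 11% + 11% = 22%.
Chain via Highfield Ventures LLC (R1): 46% × 33% = 15.18% of Cobalt Group plc.
Chain via Meridian Capital LLC (R1): 100% × 29% = 29% of Cobalt Group plc.
Chain via Vantage Services GmbH (R1): 22% × 23% = 5.06% of Cobalt Group plc.
Aggregating (R3): 15.18% + 29% + 5.06% = 49.24%.
49.24% falls short of the 80% threshold by 30.76 percentage points.

30.76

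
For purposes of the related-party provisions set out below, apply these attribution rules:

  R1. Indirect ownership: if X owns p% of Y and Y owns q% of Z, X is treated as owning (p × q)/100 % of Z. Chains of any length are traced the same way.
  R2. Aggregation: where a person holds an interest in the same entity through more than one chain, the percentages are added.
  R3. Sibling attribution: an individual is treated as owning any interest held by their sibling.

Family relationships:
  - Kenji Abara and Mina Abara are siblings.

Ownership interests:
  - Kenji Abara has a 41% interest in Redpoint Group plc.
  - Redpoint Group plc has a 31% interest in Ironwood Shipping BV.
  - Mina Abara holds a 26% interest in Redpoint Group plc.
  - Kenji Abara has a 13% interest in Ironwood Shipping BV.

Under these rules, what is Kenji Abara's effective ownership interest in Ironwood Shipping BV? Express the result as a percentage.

33.77%

By sibling attribution (R3), Kenji Abara is treated as also owning Mina Abara's interest in Redpoint Group plc, giving 41% + 26% = 67%.
Chain via Redpoint Group plc (R1): 67% × 31% = 20.77% of Ironwood Shipping BV.
Direct interest in Ironwood Shipping BV: 13%.
Aggregating (R2): 20.77% + 13% = 33.77%.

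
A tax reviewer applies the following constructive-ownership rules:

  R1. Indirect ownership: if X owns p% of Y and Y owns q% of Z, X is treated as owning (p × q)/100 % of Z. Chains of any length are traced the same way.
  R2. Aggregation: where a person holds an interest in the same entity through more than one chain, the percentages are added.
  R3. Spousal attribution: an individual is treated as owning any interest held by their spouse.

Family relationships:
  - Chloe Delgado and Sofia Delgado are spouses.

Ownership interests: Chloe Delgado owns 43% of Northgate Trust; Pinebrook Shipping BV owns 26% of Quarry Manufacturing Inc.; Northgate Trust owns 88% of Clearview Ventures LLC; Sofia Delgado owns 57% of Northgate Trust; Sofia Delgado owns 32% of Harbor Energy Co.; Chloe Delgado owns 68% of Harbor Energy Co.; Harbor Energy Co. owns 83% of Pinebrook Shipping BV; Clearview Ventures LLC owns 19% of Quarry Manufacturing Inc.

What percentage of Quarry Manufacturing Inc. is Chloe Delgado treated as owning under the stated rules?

38.3%

By spousal attribution (R3), Chloe Delgado is treated as also owning Sofia Delgado's interest in Harbor Energy Co, giving 68% + 32% = 100%.
By spousal attribution (R3), Chloe Delgado is treated as also owning Sofia Delgado's interest in Northgate Trust, giving 43% + 57% = 100%.
Chain via Harbor Energy Co. → Pinebrook Shipping BV (R1): 100% × 83% × 26% = 21.58% of Quarry Manufacturing Inc.
Chain via Northgate Trust → Clearview Ventures LLC (R1): 100% × 88% × 19% = 16.72% of Quarry Manufacturing Inc.
Aggregating (R2): 21.58% + 16.72% = 38.3%.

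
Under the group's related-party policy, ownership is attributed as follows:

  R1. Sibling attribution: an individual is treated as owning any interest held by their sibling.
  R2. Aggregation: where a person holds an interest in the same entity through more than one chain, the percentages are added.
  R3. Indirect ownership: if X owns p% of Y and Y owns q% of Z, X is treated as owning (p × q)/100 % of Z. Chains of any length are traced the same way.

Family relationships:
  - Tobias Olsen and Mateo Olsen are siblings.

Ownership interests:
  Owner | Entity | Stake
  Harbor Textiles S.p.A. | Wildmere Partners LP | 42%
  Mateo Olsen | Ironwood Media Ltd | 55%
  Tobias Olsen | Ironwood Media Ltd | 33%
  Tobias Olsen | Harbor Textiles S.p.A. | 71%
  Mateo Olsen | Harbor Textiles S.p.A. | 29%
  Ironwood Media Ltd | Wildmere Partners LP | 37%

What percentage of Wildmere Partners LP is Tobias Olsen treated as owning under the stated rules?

By sibling attribution (R1), Tobias Olsen is treated as also owning Mateo Olsen's interest in Harbor Textiles S.p.A, giving 71% + 29% = 100%.
By sibling attribution (R1), Tobias Olsen is treated as also owning Mateo Olsen's interest in Ironwood Media Ltd, giving 33% + 55% = 88%.
Chain via Harbor Textiles S.p.A. (R3): 100% × 42% = 42% of Wildmere Partners LP.
Chain via Ironwood Media Ltd (R3): 88% × 37% = 32.56% of Wildmere Partners LP.
Aggregating (R2): 42% + 32.56% = 74.56%.

74.56%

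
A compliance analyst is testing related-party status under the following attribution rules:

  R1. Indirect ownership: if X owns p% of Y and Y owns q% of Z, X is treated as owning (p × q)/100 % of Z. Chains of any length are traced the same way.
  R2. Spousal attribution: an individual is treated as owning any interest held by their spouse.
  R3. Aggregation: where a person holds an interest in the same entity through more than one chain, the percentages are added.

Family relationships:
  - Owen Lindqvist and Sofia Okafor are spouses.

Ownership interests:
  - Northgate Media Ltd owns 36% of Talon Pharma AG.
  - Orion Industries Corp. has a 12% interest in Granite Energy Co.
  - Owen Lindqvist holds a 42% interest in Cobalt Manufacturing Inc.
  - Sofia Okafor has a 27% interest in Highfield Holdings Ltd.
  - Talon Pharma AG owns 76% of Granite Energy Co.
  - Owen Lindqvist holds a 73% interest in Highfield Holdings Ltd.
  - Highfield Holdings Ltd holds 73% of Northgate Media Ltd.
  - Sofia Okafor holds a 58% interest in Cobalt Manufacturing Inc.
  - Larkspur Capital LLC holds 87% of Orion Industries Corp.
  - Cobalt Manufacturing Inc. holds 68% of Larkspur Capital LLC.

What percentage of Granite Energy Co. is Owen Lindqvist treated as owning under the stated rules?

27.072%

By spousal attribution (R2), Owen Lindqvist is treated as also owning Sofia Okafor's interest in Cobalt Manufacturing Inc, giving 42% + 58% = 100%.
By spousal attribution (R2), Owen Lindqvist is treated as also owning Sofia Okafor's interest in Highfield Holdings Ltd, giving 73% + 27% = 100%.
Chain via Cobalt Manufacturing Inc. → Larkspur Capital LLC → Orion Industries Corp. (R1): 100% × 68% × 87% × 12% = 7.0992% of Granite Energy Co.
Chain via Highfield Holdings Ltd → Northgate Media Ltd → Talon Pharma AG (R1): 100% × 73% × 36% × 76% = 19.9728% of Granite Energy Co.
Aggregating (R3): 7.0992% + 19.9728% = 27.072%.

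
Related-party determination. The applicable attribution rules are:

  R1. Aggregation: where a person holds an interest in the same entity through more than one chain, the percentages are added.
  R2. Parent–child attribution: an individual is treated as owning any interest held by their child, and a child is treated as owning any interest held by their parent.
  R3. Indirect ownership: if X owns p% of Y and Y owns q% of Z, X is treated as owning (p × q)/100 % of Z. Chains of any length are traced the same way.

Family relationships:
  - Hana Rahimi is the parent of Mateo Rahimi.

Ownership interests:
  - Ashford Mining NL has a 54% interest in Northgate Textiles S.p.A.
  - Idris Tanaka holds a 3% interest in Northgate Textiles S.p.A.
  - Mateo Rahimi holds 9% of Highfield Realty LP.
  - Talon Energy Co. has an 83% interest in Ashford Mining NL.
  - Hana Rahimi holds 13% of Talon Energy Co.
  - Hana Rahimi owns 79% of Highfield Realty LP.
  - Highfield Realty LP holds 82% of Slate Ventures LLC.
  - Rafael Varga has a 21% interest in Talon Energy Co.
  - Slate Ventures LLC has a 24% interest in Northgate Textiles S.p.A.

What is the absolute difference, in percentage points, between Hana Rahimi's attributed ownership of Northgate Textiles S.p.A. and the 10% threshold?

By parent–child attribution (R2), Hana Rahimi is treated as also owning Mateo Rahimi's interest in Highfield Realty LP, giving 79% + 9% = 88%.
Chain via Talon Energy Co. → Ashford Mining NL (R3): 13% × 83% × 54% = 5.8266% of Northgate Textiles S.p.A.
Chain via Highfield Realty LP → Slate Ventures LLC (R3): 88% × 82% × 24% = 17.3184% of Northgate Textiles S.p.A.
Aggregating (R1): 5.8266% + 17.3184% = 23.145%.
23.145% exceeds the 10% threshold by 13.145 percentage points.

13.145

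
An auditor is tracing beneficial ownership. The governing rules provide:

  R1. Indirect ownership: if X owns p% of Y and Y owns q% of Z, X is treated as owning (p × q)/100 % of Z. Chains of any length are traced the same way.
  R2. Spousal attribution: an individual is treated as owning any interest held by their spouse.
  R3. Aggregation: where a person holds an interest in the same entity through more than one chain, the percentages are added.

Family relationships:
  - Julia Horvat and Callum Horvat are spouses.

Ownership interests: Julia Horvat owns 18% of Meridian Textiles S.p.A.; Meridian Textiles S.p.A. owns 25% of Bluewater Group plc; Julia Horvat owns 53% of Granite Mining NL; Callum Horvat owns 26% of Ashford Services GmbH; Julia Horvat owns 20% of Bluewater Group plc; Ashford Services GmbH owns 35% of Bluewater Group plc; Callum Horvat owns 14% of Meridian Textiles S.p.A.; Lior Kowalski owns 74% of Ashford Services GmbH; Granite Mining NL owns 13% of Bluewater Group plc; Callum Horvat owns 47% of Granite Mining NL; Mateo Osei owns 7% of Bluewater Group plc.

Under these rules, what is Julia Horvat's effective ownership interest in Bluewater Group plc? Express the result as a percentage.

By spousal attribution (R2), Julia Horvat is treated as also owning Callum Horvat's interest in Granite Mining NL, giving 53% + 47% = 100%.
By spousal attribution (R2), Julia Horvat is treated as also owning Callum Horvat's interest in Meridian Textiles S.p.A, giving 18% + 14% = 32%.
By spousal attribution (R2), Julia Horvat is treated as owning Callum Horvat's 26% interest in Ashford Services GmbH.
Chain via Granite Mining NL (R1): 100% × 13% = 13% of Bluewater Group plc.
Chain via Meridian Textiles S.p.A. (R1): 32% × 25% = 8% of Bluewater Group plc.
Direct interest in Bluewater Group plc: 20%.
Chain via Ashford Services GmbH (R1): 26% × 35% = 9.1% of Bluewater Group plc.
Aggregating (R3): 13% + 8% + 20% + 9.1% = 50.1%.

50.1%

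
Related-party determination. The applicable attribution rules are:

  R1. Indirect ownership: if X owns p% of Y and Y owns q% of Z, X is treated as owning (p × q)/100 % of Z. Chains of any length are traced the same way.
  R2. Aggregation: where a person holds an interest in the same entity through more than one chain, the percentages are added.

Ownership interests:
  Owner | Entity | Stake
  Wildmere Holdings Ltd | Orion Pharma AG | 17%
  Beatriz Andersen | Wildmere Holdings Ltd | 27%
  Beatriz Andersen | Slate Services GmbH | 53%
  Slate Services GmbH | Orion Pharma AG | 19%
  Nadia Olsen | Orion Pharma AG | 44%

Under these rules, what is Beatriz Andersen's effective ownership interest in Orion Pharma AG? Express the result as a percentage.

14.66%

Chain via Wildmere Holdings Ltd (R1): 27% × 17% = 4.59% of Orion Pharma AG.
Chain via Slate Services GmbH (R1): 53% × 19% = 10.07% of Orion Pharma AG.
Aggregating (R2): 4.59% + 10.07% = 14.66%.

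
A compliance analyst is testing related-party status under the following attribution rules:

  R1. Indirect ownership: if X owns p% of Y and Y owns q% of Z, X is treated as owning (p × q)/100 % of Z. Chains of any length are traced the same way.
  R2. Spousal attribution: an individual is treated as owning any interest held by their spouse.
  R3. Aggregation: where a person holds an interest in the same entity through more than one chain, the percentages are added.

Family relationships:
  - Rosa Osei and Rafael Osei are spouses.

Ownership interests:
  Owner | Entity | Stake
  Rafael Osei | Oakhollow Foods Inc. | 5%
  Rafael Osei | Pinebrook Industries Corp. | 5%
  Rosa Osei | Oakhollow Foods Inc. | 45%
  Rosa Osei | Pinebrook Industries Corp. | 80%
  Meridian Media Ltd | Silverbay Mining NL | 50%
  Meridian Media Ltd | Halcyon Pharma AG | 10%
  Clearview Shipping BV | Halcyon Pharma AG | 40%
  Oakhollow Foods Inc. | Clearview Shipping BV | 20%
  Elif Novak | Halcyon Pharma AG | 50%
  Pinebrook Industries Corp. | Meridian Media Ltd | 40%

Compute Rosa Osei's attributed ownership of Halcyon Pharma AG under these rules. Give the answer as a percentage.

7.4%

By spousal attribution (R2), Rosa Osei is treated as also owning Rafael Osei's interest in Pinebrook Industries Corp, giving 80% + 5% = 85%.
By spousal attribution (R2), Rosa Osei is treated as also owning Rafael Osei's interest in Oakhollow Foods Inc, giving 45% + 5% = 50%.
Chain via Pinebrook Industries Corp. → Meridian Media Ltd (R1): 85% × 40% × 10% = 3.4% of Halcyon Pharma AG.
Chain via Oakhollow Foods Inc. → Clearview Shipping BV (R1): 50% × 20% × 40% = 4% of Halcyon Pharma AG.
Aggregating (R3): 3.4% + 4% = 7.4%.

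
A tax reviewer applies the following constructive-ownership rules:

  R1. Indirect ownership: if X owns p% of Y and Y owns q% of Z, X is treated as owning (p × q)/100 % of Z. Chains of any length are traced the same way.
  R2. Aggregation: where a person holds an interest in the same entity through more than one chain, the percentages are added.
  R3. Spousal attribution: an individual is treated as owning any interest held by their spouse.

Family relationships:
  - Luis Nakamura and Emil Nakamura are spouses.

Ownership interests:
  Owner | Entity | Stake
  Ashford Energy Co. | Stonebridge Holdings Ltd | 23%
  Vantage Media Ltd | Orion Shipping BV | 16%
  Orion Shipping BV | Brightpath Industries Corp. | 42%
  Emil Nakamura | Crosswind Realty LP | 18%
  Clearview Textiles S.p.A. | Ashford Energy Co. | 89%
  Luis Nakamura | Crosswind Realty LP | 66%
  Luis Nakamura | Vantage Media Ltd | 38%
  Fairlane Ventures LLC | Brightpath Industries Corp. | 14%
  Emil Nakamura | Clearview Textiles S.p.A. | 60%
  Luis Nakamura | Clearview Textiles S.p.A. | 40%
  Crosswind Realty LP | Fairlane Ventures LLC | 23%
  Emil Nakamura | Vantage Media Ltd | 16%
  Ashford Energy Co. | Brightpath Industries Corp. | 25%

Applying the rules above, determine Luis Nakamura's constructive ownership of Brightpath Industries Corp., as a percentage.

28.5836%

By spousal attribution (R3), Luis Nakamura is treated as also owning Emil Nakamura's interest in Clearview Textiles S.p.A, giving 40% + 60% = 100%.
By spousal attribution (R3), Luis Nakamura is treated as also owning Emil Nakamura's interest in Crosswind Realty LP, giving 66% + 18% = 84%.
By spousal attribution (R3), Luis Nakamura is treated as also owning Emil Nakamura's interest in Vantage Media Ltd, giving 38% + 16% = 54%.
Chain via Clearview Textiles S.p.A. → Ashford Energy Co. (R1): 100% × 89% × 25% = 22.25% of Brightpath Industries Corp.
Chain via Crosswind Realty LP → Fairlane Ventures LLC (R1): 84% × 23% × 14% = 2.7048% of Brightpath Industries Corp.
Chain via Vantage Media Ltd → Orion Shipping BV (R1): 54% × 16% × 42% = 3.6288% of Brightpath Industries Corp.
Aggregating (R2): 22.25% + 2.7048% + 3.6288% = 28.5836%.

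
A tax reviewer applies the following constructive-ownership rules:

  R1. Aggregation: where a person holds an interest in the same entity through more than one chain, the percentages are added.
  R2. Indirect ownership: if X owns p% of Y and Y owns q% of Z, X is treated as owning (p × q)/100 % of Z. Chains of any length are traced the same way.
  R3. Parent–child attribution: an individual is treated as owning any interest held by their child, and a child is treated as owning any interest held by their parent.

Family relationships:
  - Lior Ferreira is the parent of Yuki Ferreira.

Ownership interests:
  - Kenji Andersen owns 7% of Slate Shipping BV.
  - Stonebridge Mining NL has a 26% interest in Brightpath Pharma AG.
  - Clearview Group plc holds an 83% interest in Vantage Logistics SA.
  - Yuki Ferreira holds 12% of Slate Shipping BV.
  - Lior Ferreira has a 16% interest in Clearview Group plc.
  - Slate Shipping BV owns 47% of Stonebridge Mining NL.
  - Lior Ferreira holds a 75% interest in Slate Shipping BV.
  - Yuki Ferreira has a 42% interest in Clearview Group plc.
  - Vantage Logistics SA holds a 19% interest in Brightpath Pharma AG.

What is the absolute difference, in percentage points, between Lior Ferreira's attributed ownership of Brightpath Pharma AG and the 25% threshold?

5.222

By parent–child attribution (R3), Lior Ferreira is treated as also owning Yuki Ferreira's interest in Clearview Group plc, giving 16% + 42% = 58%.
By parent–child attribution (R3), Lior Ferreira is treated as also owning Yuki Ferreira's interest in Slate Shipping BV, giving 75% + 12% = 87%.
Chain via Clearview Group plc → Vantage Logistics SA (R2): 58% × 83% × 19% = 9.1466% of Brightpath Pharma AG.
Chain via Slate Shipping BV → Stonebridge Mining NL (R2): 87% × 47% × 26% = 10.6314% of Brightpath Pharma AG.
Aggregating (R1): 9.1466% + 10.6314% = 19.778%.
19.778% falls short of the 25% threshold by 5.222 percentage points.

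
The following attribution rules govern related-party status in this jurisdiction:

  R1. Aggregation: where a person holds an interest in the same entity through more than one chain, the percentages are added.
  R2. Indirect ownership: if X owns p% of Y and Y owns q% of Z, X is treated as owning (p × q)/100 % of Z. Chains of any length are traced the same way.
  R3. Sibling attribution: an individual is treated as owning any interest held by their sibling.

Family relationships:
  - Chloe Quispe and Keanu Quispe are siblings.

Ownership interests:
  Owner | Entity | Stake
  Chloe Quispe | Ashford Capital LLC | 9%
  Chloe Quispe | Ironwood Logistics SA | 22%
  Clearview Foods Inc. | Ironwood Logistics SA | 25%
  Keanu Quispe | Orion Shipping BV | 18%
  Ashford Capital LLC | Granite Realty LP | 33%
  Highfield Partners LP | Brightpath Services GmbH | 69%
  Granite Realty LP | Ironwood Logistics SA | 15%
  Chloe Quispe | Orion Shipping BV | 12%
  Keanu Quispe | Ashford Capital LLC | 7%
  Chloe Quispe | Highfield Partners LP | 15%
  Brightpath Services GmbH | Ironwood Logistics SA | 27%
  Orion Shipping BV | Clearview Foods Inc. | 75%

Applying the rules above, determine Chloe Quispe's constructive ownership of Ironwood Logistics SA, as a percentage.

By sibling attribution (R3), Chloe Quispe is treated as also owning Keanu Quispe's interest in Orion Shipping BV, giving 12% + 18% = 30%.
By sibling attribution (R3), Chloe Quispe is treated as also owning Keanu Quispe's interest in Ashford Capital LLC, giving 9% + 7% = 16%.
Chain via Orion Shipping BV → Clearview Foods Inc. (R2): 30% × 75% × 25% = 5.625% of Ironwood Logistics SA.
Chain via Highfield Partners LP → Brightpath Services GmbH (R2): 15% × 69% × 27% = 2.7945% of Ironwood Logistics SA.
Chain via Ashford Capital LLC → Granite Realty LP (R2): 16% × 33% × 15% = 0.792% of Ironwood Logistics SA.
Direct interest in Ironwood Logistics SA: 22%.
Aggregating (R1): 5.625% + 2.7945% + 0.792% + 22% = 31.2115%.

31.2115%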